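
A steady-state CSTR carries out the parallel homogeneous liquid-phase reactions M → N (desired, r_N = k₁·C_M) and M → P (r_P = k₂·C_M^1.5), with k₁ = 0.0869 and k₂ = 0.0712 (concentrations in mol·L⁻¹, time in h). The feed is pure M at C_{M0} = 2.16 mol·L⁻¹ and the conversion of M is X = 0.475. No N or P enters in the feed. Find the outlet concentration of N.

0.548 mol·L⁻¹

Exit C_M = C_{M0}(1−X) = 2.16×0.525 = 1.134 mol·L⁻¹.
Rates in a CSTR are evaluated at the outlet concentration: r_N = 0.0869×1.134 = 0.09854, r_P = 0.0712×1.134^1.5 = 0.08598.
Fraction of consumed M going to N: r_N/(r_N+r_P) = 0.5340.
C_N = 0.5340·C_{M0}·X = 0.5340×2.16×0.475 = 0.548 mol·L⁻¹.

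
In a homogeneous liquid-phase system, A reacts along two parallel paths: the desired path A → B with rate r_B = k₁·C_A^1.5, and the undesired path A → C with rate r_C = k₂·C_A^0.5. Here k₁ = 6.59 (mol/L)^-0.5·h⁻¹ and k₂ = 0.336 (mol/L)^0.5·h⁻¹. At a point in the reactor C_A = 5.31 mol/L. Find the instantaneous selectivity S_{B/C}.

104

S_{B/C} = r_B/r_C = (k₁·C_A^1.5)/(k₂·C_A^0.5) = (k₁/k₂)·C_A.
= (6.59×5.310^1.5) / (0.336×5.310^0.5) = 80.64/0.7743 = 104.
Since the desired path is higher order in A, keeping C_A high (PFR or concentrated feed) favours B.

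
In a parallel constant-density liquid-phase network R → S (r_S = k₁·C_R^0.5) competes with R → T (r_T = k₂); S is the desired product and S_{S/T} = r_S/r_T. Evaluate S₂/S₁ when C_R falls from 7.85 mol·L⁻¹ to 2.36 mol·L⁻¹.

0.548

S_{S/T} = (k₁/k₂)·C_R^0.5, so S₂/S₁ = (C_{R,2}/C_{R,1})^0.5.
= (2.36/7.85)^0.5 = (0.3006)^0.5 = 0.548.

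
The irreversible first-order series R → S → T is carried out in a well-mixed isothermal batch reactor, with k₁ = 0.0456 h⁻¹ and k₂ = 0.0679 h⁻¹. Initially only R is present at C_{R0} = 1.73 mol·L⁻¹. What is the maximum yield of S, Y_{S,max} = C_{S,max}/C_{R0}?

0.298

For a first-order series the maximum intermediate yield is C_{S,max}/C_{R0} = (k₁/k₂)^[k₂/(k₂−k₁)].
= (0.0456/0.0679)^(0.0679/(0.0679−0.0456)) = (0.6716)^(3.045) = 0.2975.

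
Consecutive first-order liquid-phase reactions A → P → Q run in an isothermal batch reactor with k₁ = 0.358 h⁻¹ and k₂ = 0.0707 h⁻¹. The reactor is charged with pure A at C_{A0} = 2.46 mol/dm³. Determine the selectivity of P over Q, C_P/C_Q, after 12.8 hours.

For first-order series with pure A initially, C_P(t) = k₁C_{A0}/(k₂−k₁)·(e^(−k₁t) − e^(−k₂t)).
e^(−k₁t) = e^(−0.358×12.8) = e^(−4.582) = 0.01023; e^(−k₂t) = e^(−0.9050) = 0.4046.
C_P = 0.358×2.46/(0.0707−0.358) × (0.01023−0.4046) = (-3.065)×(-0.3943) = 1.209 mol/dm³.
C_A = C_{A0}e^(−k₁t) = 0.02517 mol/dm³, so C_Q = C_{A0}−C_A−C_P = 1.226 mol/dm³; C_P/C_Q = 0.986.

0.986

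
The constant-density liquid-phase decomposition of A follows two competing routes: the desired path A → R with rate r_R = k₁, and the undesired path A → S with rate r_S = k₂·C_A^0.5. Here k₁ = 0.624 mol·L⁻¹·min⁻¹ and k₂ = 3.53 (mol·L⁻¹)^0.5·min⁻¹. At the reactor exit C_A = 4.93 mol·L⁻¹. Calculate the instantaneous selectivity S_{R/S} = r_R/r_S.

S_{R/S} = r_R/r_S = (k₁)/(k₂·C_A^0.5) = (k₁/k₂)·C_A^-0.5.
= (0.624) / (3.53×4.930^0.5) = 0.6240/7.838 = 0.0796.
The undesired path is higher order in A, so low C_A (CSTR or dilute feed) favours R.

0.0796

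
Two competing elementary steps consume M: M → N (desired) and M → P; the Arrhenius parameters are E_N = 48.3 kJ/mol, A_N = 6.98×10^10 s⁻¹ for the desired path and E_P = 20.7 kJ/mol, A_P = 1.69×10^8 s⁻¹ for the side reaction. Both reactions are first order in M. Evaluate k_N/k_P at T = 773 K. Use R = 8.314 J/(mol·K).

5.63

k_N/k_P = (A_N/A_P)·exp[−(E_N−E_P)/(RT)] = (A_N/A_P)·exp[(E_P−E_N)/(RT)].
(E_P−E_N)/(RT) = (20.7−48.3)×10³/(8.314×773) = -27600/6427 = -4.295.
k_N/k_P = (6.98×10^10/1.69×10^8)·exp(-4.295) = 413.0 × 0.01364 = 5.63.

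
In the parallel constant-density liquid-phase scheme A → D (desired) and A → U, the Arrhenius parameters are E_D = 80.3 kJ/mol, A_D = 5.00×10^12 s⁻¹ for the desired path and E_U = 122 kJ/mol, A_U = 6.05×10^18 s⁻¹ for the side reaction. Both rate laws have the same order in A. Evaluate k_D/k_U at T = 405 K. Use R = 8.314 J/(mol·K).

k_D/k_U = (A_D/A_U)·exp[−(E_D−E_U)/(RT)] = (A_D/A_U)·exp[(E_U−E_D)/(RT)].
(E_U−E_D)/(RT) = (122−80.3)×10³/(8.314×405) = 41700/3367 = 12.38.
k_D/k_U = (5.00×10^12/6.05×10^18)·exp(12.38) = 8.264×10^-7 × 2.390×10^5 = 0.198.
Since E_D < E_U, lowering the temperature improves selectivity toward D.

0.198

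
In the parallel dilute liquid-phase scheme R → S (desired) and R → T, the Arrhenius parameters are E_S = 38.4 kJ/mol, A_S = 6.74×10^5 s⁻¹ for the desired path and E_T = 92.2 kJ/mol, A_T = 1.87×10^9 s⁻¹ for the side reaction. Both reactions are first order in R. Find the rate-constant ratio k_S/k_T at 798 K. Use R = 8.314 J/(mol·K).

1.20

k_S/k_T = (A_S/A_T)·exp[−(E_S−E_T)/(RT)] = (A_S/A_T)·exp[(E_T−E_S)/(RT)].
(E_T−E_S)/(RT) = (92.2−38.4)×10³/(8.314×798) = 53800/6635 = 8.109.
k_S/k_T = (6.74×10^5/1.87×10^9)·exp(8.109) = 3.604×10^-4 × 3324 = 1.20.
Since E_S < E_T, lowering the temperature improves selectivity toward S.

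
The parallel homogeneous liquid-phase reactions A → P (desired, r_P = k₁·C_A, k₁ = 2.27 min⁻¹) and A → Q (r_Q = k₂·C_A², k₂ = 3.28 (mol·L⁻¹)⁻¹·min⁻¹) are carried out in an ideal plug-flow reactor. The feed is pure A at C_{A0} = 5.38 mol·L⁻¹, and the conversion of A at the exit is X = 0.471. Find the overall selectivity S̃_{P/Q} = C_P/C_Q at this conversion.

0.173

C_A = C_{A0}(1−X) = 2.846 mol·L⁻¹.
Along a PFR/batch, dC_P/dC_A = −r_P/(r_P+r_Q) = −k₁/(k₁+k₂·C_A).
Integrating from C_{A0} to C_A: C_P = (2.27/3.28)·ln[(2.27+3.28·5.38)/(2.27+3.28·2.85)] = 0.6921·ln(19.92/11.60) = 0.3738 mol·L⁻¹.
C_Q = (C_{A0}−C_A)−C_P = 2.160 mol·L⁻¹; S̃_{P/Q} = 0.3738/2.160 = 0.173.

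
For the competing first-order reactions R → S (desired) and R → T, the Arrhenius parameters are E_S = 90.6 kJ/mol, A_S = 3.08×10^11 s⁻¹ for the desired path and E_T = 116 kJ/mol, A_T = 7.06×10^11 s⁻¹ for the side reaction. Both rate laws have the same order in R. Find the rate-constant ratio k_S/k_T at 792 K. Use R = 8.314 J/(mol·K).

20.7

With equal orders, S_{S/T} = k_S/k_T = (A_S/A_T)·exp[(E_T−E_S)/(RT)].
(E_T−E_S)/(RT) = (116−90.6)×10³/(8.314×792) = 25400/6585 = 3.857.
k_S/k_T = (3.08×10^11/7.06×10^11)·exp(3.857) = 0.4363 × 47.34 = 20.7.
Since E_S < E_T, lowering the temperature improves selectivity toward S.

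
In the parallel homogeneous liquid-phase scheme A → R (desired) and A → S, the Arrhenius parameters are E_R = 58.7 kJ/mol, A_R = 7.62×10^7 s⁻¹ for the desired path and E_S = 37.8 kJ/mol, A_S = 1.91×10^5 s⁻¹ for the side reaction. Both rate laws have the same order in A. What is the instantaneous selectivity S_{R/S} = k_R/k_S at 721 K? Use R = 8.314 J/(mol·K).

With equal orders, S_{R/S} = k_R/k_S = (A_R/A_S)·exp[(E_S−E_R)/(RT)].
(E_S−E_R)/(RT) = (37.8−58.7)×10³/(8.314×721) = -20900/5994 = -3.487.
k_R/k_S = (7.62×10^7/1.91×10^5)·exp(-3.487) = 399.0 × 0.03061 = 12.2.
Since E_R > E_S, raising the temperature improves selectivity toward R.

12.2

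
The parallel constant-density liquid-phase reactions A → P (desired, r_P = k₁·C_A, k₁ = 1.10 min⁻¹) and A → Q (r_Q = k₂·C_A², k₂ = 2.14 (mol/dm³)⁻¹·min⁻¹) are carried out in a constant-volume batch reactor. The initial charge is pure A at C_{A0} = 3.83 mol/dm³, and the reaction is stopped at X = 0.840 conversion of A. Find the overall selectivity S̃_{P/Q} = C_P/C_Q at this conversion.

C_A = C_{A0}(1−X) = 0.6128 mol/dm³.
Along a PFR/batch, dC_P/dC_A = −r_P/(r_P+r_Q) = −k₁/(k₁+k₂·C_A).
Integrating from C_{A0} to C_A: C_P = (1.10/2.14)·ln[(1.10+2.14·3.83)/(1.10+2.14·0.613)] = 0.5140·ln(9.296/2.411) = 0.6936 mol/dm³.
C_Q = (C_{A0}−C_A)−C_P = 2.524 mol/dm³; S̃_{P/Q} = 0.6936/2.524 = 0.275.

0.275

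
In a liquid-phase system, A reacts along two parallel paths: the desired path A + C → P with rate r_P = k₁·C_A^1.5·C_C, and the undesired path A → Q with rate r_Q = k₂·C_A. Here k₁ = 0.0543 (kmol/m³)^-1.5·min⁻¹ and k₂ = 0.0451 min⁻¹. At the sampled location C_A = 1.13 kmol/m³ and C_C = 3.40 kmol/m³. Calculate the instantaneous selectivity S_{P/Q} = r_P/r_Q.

4.35

S_{P/Q} = r_P/r_Q = (k₁·C_A^1.5·C_C)/(k₂·C_A) = (k₁/k₂)·C_A^0.5·C_C.
= (0.0543×1.130^1.5×3.400) / (0.0451×1.130) = 0.2218/0.05096 = 4.35.
Since the desired path is higher order in A, keeping C_A high (PFR or concentrated feed) favours P.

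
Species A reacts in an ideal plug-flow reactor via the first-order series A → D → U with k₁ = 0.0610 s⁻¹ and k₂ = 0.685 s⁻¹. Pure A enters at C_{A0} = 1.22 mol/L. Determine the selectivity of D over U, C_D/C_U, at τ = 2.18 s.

1.04

The intermediate concentration in a first-order A→B→C sequence is C_D = k₁C_{A0}(e^(−k₁τ) − e^(−k₂τ))/(k₂−k₁).
e^(−k₁τ) = e^(−0.0610×2.18) = e^(−0.1330) = 0.8755; e^(−k₂τ) = e^(−1.493) = 0.2246.
C_D = 0.0610×1.22/(0.685−0.0610) × (0.8755−0.2246) = 0.1193×0.6509 = 0.07762 mol/L.
C_A = C_{A0}e^(−k₁τ) = 1.068 mol/L, so C_U = C_{A0}−C_A−C_D = 0.07429 mol/L; C_D/C_U = 1.04.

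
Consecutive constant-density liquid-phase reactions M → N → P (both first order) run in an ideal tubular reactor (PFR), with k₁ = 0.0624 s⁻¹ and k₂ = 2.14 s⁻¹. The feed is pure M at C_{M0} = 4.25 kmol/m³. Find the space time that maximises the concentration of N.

Setting dC_N/dτ = 0 gives τ_opt = ln(k₂/k₁)/(k₂−k₁).
= ln(2.14/0.0624)/(2.14−0.0624) = ln(34.29)/2.078 = 3.535/2.078 = 1.70 s.

1.70 s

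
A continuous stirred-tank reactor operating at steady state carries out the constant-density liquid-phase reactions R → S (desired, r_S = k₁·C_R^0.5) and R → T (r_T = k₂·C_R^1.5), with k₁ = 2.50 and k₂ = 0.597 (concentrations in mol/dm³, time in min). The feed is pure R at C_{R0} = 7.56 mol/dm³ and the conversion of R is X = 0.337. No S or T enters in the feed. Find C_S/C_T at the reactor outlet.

0.835

Exit C_R = C_{R0}(1−X) = 7.56×0.663 = 5.012 mol/dm³.
Rates in a CSTR are evaluated at the outlet concentration: r_S = 2.50×5.012^0.5 = 5.597, r_T = 0.597×5.012^1.5 = 6.699.
Overall selectivity = C_S/C_T = r_Sτ/(r_Tτ) = r_S/r_T = 0.835.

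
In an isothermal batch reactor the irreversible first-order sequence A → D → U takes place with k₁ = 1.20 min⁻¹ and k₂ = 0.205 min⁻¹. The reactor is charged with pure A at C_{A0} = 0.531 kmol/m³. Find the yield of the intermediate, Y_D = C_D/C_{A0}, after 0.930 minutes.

Solving the coupled first-order balances gives C_D(t) = [k₁/(k₂−k₁)]·C_{A0}·(e^(−k₁t) − e^(−k₂t)).
e^(−k₁t) = e^(−1.20×0.930) = e^(−1.116) = 0.3276; e^(−k₂t) = e^(−0.1906) = 0.8264.
C_D = 1.20×0.531/(0.205−1.20) × (0.3276−0.8264) = (-0.6404)×(-0.4988) = 0.3195 kmol/m³.
Y_D = C_D/C_{A0} = 0.3195/0.531 = 0.602.

0.602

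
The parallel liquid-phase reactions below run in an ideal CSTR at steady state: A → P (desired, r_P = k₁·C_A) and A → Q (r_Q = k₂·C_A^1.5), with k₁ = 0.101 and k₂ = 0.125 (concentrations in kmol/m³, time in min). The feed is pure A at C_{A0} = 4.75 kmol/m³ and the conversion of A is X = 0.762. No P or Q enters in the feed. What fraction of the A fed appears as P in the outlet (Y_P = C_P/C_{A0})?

0.329

Exit C_A = C_{A0}(1−X) = 4.75×0.238 = 1.131 kmol/m³.
In a CSTR the entire volume is at exit conditions, so r_P = 0.101×1.131 = 0.1142 and r_Q = 0.125×1.131^1.5 = 0.1503.
Fraction of consumed A going to P: r_P/(r_P+r_Q) = 0.4318.
C_P = 0.4318·C_{A0}·X = 0.4318×4.75×0.762 = 1.56 kmol/m³; Y_P = C_P/C_{A0} = 0.329.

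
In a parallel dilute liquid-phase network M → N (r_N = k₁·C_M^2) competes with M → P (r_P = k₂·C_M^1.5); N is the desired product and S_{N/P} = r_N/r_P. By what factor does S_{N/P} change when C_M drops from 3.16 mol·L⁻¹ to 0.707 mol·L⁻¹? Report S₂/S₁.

0.473

S_{N/P} = (k₁/k₂)·C_M^0.5, so S₂/S₁ = (C_{M,2}/C_{M,1})^0.5.
= (0.707/3.16)^0.5 = (0.2237)^0.5 = 0.473.
Selectivity toward N falls as C_M falls — high-concentration operation is favoured.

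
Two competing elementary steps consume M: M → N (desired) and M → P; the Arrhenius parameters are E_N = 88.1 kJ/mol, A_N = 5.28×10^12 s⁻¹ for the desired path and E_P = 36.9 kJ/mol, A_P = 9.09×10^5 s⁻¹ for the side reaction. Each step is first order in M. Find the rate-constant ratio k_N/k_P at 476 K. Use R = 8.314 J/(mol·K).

Since both paths have the same order in M, the concentration cancels and S_{N/P} = k_N/k_P = (A_N/A_P)·exp[(E_P−E_N)/(RT)].
(E_P−E_N)/(RT) = (36.9−88.1)×10³/(8.314×476) = -51200/3957 = -12.94.
k_N/k_P = (5.28×10^12/9.09×10^5)·exp(-12.94) = 5.809×10^6 × 2.406×10^-6 = 14.0.

14.0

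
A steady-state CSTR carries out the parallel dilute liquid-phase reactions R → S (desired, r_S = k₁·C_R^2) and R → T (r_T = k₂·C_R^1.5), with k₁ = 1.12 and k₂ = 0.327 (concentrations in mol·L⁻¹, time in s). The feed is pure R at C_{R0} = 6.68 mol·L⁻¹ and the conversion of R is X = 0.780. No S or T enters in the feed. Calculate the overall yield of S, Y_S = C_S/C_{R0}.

Exit C_R = C_{R0}(1−X) = 6.68×0.220 = 1.470 mol·L⁻¹.
Rates in a CSTR are evaluated at the outlet concentration: r_S = 1.12×1.470^2 = 2.419, r_T = 0.327×1.470^1.5 = 0.5826.
Fraction of consumed R going to S: r_S/(r_S+r_T) = 0.8059.
C_S = 0.8059·C_{R0}·X = 0.8059×6.68×0.780 = 4.20 mol·L⁻¹; Y_S = C_S/C_{R0} = 0.629.

0.629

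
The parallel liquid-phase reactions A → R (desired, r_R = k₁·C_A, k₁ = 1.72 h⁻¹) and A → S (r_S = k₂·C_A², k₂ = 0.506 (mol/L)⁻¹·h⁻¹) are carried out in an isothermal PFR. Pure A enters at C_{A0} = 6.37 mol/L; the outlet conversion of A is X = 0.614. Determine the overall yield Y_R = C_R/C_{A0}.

0.273

C_A = C_{A0}(1−X) = 2.459 mol/L.
Along a PFR/batch, dC_R/dC_A = −r_R/(r_R+r_S) = −k₁/(k₁+k₂·C_A).
Integrating from C_{A0} to C_A: C_R = (1.72/0.506)·ln[(1.72+0.506·6.37)/(1.72+0.506·2.46)] = 3.399·ln(4.943/2.964) = 1.738 mol/L.
Y_R = C_R/C_{A0} = 1.738/6.37 = 0.273.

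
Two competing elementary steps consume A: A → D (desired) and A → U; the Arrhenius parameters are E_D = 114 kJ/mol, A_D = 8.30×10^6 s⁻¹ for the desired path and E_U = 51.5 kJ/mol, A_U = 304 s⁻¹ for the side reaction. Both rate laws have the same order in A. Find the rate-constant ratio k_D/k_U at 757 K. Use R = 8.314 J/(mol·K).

With equal orders, S_{D/U} = k_D/k_U = (A_D/A_U)·exp[(E_U−E_D)/(RT)].
(E_U−E_D)/(RT) = (51.5−114)×10³/(8.314×757) = -62500/6294 = -9.931.
k_D/k_U = (8.30×10^6/304)·exp(-9.931) = 27303 × 4.866×10^-5 = 1.33.
Since E_D > E_U, raising the temperature improves selectivity toward D.

1.33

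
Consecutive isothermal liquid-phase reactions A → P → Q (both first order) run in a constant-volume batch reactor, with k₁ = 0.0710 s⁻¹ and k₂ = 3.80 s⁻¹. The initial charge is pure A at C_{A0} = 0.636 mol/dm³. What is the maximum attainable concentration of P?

0.0110 mol/dm³

For a first-order series the maximum intermediate yield is C_{P,max}/C_{A0} = (k₁/k₂)^[k₂/(k₂−k₁)].
= (0.0710/3.80)^(3.80/(3.80−0.0710)) = (0.01868)^(1.019) = 0.01732.
C_{P,max} = 0.01732×0.636 = 0.0110 mol/dm³.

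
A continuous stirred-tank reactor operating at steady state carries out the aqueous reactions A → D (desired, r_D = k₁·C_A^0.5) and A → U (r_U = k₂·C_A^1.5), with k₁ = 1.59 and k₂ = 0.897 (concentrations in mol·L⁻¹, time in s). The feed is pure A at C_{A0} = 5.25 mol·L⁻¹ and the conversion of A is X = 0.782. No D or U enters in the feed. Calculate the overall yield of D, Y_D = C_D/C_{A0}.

Exit C_A = C_{A0}(1−X) = 5.25×0.218 = 1.144 mol·L⁻¹.
In a CSTR the entire volume is at exit conditions, so r_D = 1.59×1.144^0.5 = 1.701 and r_U = 0.897×1.144^1.5 = 1.098.
Fraction of consumed A going to D: r_D/(r_D+r_U) = 0.6077.
C_D = 0.6077·C_{A0}·X = 0.6077×5.25×0.782 = 2.49 mol·L⁻¹; Y_D = C_D/C_{A0} = 0.475.

0.475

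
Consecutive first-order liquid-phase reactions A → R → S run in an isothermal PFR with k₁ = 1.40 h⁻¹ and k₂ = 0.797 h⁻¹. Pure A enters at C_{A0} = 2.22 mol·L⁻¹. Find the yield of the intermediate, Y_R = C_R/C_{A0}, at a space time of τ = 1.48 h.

0.421

Solving the coupled first-order balances gives C_R(τ) = [k₁/(k₂−k₁)]·C_{A0}·(e^(−k₁τ) − e^(−k₂τ)).
e^(−k₁τ) = e^(−1.40×1.48) = e^(−2.072) = 0.1259; e^(−k₂τ) = e^(−1.180) = 0.3074.
C_R = 1.40×2.22/(0.797−1.40) × (0.1259−0.3074) = (-5.154)×(-0.1815) = 0.9354 mol·L⁻¹.
Y_R = C_R/C_{A0} = 0.9354/2.22 = 0.421.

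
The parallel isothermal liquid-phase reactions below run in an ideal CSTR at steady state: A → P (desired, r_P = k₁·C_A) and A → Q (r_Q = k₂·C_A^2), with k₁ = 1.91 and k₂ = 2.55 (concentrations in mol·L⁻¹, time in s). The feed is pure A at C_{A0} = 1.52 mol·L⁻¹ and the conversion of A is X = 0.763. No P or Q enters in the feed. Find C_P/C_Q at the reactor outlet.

Exit C_A = C_{A0}(1−X) = 1.52×0.237 = 0.3602 mol·L⁻¹.
A CSTR operates uniformly at the exit composition, giving r_P = 0.6881 and r_Q = 0.3309 (each k·C_A^n at C_A = 0.3602).
Overall selectivity = C_P/C_Q = r_Pτ/(r_Qτ) = r_P/r_Q = 2.08.

2.08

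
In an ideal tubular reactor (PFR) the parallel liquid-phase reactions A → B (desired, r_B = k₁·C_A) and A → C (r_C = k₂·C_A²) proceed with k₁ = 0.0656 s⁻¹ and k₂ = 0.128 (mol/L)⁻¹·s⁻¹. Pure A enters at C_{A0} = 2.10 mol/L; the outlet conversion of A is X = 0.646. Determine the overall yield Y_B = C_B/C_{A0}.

0.179

C_A = C_{A0}(1−X) = 0.7434 mol/L.
Along a PFR/batch, dC_B/dC_A = −r_B/(r_B+r_C) = −k₁/(k₁+k₂·C_A).
Integrating from C_{A0} to C_A: C_B = (0.0656/0.128)·ln[(0.0656+0.128·2.10)/(0.0656+0.128·0.743)] = 0.5125·ln(0.3344/0.1608) = 0.3754 mol/L.
Y_B = C_B/C_{A0} = 0.3754/2.10 = 0.179.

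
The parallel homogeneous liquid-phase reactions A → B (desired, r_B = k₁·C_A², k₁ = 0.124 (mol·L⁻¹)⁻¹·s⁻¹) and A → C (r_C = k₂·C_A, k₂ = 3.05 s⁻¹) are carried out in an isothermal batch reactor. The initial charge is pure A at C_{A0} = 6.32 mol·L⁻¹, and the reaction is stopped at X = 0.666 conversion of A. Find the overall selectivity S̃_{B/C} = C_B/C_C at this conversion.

C_A = C_{A0}(1−X) = 2.111 mol·L⁻¹.
Along a PFR/batch, dC_C/dC_A = −r_C/(r_B+r_C) = −k₂/(k₂+k₁·C_A).
Integrating from C_{A0} to C_A: C_C = (3.05/0.124)·ln[(3.05+0.124·6.32)/(3.05+0.124·2.11)] = 24.60·ln(3.834/3.312) = 3.600 mol·L⁻¹.
Then C_B = (C_{A0}−C_A) − C_C = 4.209 − 3.600 = 0.6094 mol·L⁻¹.
S̃_{B/C} = C_B/C_C = 0.6094/3.600 = 0.169.

0.169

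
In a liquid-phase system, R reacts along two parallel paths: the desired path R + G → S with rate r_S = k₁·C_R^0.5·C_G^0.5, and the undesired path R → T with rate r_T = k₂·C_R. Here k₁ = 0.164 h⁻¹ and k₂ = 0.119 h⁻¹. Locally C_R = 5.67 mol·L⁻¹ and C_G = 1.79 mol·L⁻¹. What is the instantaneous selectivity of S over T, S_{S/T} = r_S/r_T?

0.774

S_{S/T} = r_S/r_T = (k₁·C_R^0.5·C_G^0.5)/(k₂·C_R) = (k₁/k₂)·C_R^-0.5·C_G^0.5.
= (0.164×5.670^0.5×1.790^0.5) / (0.119×5.670) = 0.5225/0.6747 = 0.774.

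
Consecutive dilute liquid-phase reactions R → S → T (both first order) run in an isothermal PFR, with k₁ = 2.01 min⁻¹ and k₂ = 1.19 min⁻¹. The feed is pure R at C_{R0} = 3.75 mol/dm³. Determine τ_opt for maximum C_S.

0.639 min

For first-order series the maximum of C_S occurs at τ_opt = ln(k₂/k₁)/(k₂−k₁).
= ln(1.19/2.01)/(1.19−2.01) = ln(0.5920)/-0.8200 = -0.5242/-0.8200 = 0.639 min.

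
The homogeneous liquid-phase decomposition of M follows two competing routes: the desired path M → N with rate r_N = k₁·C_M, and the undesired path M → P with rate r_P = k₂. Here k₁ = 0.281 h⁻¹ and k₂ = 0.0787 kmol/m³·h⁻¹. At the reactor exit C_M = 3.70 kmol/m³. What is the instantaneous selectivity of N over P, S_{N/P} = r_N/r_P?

13.2

S_{N/P} = r_N/r_P = (k₁·C_M)/(k₂) = (k₁/k₂)·C_M.
= (0.281×3.700) / (0.0787) = 1.040/0.07870 = 13.2.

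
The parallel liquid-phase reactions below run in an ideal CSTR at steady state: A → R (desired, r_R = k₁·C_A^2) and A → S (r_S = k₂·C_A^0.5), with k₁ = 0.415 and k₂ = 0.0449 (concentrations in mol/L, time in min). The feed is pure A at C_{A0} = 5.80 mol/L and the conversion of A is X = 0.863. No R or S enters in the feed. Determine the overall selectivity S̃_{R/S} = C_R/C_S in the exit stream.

Exit C_A = C_{A0}(1−X) = 5.80×0.137 = 0.7946 mol/L.
In a CSTR the entire volume is at exit conditions, so r_R = 0.415×0.7946^2 = 0.2620 and r_S = 0.0449×0.7946^0.5 = 0.04002.
Overall selectivity = C_R/C_S = r_Rτ/(r_Sτ) = r_R/r_S = 6.55.

6.55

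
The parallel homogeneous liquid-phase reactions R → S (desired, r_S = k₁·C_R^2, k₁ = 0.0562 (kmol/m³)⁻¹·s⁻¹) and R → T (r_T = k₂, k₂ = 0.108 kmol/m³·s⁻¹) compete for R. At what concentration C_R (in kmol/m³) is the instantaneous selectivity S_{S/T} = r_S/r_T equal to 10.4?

S_{S/T} = (k₁/k₂)·C_R^2 ⇒ C_R = (S·k₂/k₁)^(0.5).
= (10.4×0.108/0.0562)^(0.5) = (19.99)^(0.5) = 4.47 kmol/m³.

4.47 kmol/m³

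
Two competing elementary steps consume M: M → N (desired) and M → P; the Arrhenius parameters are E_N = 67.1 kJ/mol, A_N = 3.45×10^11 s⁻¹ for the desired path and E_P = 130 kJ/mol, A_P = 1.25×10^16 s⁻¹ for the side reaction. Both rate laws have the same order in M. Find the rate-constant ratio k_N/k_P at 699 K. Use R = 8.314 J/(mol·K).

Since both paths have the same order in M, the concentration cancels and S_{N/P} = k_N/k_P = (A_N/A_P)·exp[(E_P−E_N)/(RT)].
(E_P−E_N)/(RT) = (130−67.1)×10³/(8.314×699) = 62900/5811 = 10.82.
k_N/k_P = (3.45×10^11/1.25×10^16)·exp(10.82) = 2.760×10^-5 × 50181 = 1.38.
Since E_N < E_P, lowering the temperature improves selectivity toward N.

1.38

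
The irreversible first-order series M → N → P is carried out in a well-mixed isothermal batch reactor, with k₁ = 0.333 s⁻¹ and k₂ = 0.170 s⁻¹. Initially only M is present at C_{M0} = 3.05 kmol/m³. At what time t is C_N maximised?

The intermediate peaks when r₁ = r₂, i.e. k₁e^(−k₁t) = k₂e^(−k₂t), giving t_opt = ln(k₂/k₁)/(k₂−k₁).
= ln(0.170/0.333)/(0.170−0.333) = ln(0.5105)/-0.1630 = -0.6723/-0.1630 = 4.12 s.

4.12 s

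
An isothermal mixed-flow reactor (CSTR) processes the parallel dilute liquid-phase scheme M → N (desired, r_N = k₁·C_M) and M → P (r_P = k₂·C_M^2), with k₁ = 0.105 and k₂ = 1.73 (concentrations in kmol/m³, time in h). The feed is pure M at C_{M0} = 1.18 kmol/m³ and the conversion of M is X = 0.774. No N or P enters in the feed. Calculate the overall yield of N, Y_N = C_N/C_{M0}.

0.143

Exit C_M = C_{M0}(1−X) = 1.18×0.226 = 0.2667 kmol/m³.
In a CSTR the entire volume is at exit conditions, so r_N = 0.105×0.2667 = 0.02800 and r_P = 1.73×0.2667^2 = 0.1230.
Fraction of consumed M going to N: r_N/(r_N+r_P) = 0.1854.
C_N = 0.1854·C_{M0}·X = 0.1854×1.18×0.774 = 0.169 kmol/m³; Y_N = C_N/C_{M0} = 0.143.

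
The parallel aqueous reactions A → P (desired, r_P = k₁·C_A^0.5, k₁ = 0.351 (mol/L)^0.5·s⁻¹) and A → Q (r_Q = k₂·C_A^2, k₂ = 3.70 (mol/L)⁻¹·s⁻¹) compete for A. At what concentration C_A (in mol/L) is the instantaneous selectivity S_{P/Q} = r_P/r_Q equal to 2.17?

0.124 mol/L

S_{P/Q} = (k₁/k₂)·C_A^-1.5 ⇒ C_A = (S·k₂/k₁)^(1/(-1.5)).
= (2.17×3.70/0.351)^(-0.6667) = (22.87)^(-0.6667) = 0.124 mol/L.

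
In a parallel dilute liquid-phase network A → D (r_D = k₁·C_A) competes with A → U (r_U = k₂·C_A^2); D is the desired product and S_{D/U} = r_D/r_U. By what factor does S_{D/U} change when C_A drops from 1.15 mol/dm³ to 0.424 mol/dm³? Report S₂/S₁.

S_{D/U} = (k₁/k₂)·C_A⁻¹, so S₂/S₁ = (C_{A,2}/C_{A,1})⁻¹.
= 1.15/0.424 = 2.71.
Selectivity toward D rises as C_A falls — low-concentration operation is favoured.

2.71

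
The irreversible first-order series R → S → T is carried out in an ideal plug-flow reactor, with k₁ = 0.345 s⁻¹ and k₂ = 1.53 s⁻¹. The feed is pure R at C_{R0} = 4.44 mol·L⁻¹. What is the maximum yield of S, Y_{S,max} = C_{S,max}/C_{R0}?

0.146

For a first-order series the maximum intermediate yield is C_{S,max}/C_{R0} = (k₁/k₂)^[k₂/(k₂−k₁)].
= (0.345/1.53)^(1.53/(1.53−0.345)) = (0.2255)^(1.291) = 0.1461.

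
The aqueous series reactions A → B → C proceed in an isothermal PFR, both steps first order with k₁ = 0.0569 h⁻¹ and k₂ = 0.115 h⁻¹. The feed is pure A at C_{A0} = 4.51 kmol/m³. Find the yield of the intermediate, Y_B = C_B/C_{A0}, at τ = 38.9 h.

For first-order series with pure A initially, C_B(τ) = k₁C_{A0}/(k₂−k₁)·(e^(−k₁τ) − e^(−k₂τ)).
e^(−k₁τ) = e^(−0.0569×38.9) = e^(−2.213) = 0.1093; e^(−k₂τ) = e^(−4.473) = 0.01141.
C_B = 0.0569×4.51/(0.115−0.0569) × (0.1093−0.01141) = 4.417×0.09792 = 0.4325 kmol/m³.
Y_B = C_B/C_{A0} = 0.4325/4.51 = 0.0959.

0.0959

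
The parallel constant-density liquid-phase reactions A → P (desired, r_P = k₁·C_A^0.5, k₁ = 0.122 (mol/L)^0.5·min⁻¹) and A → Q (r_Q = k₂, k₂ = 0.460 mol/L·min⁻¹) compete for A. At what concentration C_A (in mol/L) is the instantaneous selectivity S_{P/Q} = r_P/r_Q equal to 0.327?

1.52 mol/L

S_{P/Q} = (k₁/k₂)·C_A^0.5 ⇒ C_A = (S·k₂/k₁)^(2).
= (0.327×0.460/0.122)^(2) = (1.233)^(2) = 1.52 mol/L.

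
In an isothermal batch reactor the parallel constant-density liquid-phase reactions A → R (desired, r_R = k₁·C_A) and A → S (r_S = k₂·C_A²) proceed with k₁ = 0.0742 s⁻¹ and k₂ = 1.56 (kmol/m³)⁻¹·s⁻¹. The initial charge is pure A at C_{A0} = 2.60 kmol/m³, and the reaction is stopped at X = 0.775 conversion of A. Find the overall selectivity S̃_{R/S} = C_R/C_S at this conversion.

C_A = C_{A0}(1−X) = 0.5850 kmol/m³.
Along a PFR/batch, dC_R/dC_A = −r_R/(r_R+r_S) = −k₁/(k₁+k₂·C_A).
Integrating from C_{A0} to C_A: C_R = (0.0742/1.56)·ln[(0.0742+1.56·2.60)/(0.0742+1.56·0.585)] = 0.04756·ln(4.130/0.9868) = 0.06809 kmol/m³.
C_S = (C_{A0}−C_A)−C_R = 1.947 kmol/m³; S̃_{R/S} = 0.06809/1.947 = 0.0350.

0.0350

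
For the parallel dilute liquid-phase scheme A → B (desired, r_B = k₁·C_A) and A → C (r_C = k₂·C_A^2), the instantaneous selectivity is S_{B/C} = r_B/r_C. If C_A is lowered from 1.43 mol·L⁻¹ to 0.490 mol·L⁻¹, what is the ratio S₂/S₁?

2.92

S_{B/C} = (k₁/k₂)·C_A⁻¹, so S₂/S₁ = (C_{A,2}/C_{A,1})⁻¹.
= 1.43/0.490 = 2.92.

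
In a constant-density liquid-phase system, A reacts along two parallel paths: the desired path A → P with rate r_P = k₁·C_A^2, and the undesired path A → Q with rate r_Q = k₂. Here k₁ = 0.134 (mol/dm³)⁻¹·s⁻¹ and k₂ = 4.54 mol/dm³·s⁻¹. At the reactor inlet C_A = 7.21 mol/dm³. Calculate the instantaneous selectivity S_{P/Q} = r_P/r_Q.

1.53

S_{P/Q} = r_P/r_Q = (k₁·C_A^2)/(k₂) = (k₁/k₂)·C_A^2.
= (0.134×7.210^2) / (4.54) = 6.966/4.540 = 1.53.
Since the desired path is higher order in A, keeping C_A high (PFR or concentrated feed) favours P.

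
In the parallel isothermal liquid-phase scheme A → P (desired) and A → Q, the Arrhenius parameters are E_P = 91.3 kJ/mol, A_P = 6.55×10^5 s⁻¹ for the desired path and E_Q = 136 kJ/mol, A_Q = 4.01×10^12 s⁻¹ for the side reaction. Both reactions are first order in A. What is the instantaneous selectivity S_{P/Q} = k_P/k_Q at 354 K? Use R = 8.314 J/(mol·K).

k_P/k_Q = (A_P/A_Q)·exp[−(E_P−E_Q)/(RT)] = (A_P/A_Q)·exp[(E_Q−E_P)/(RT)].
(E_Q−E_P)/(RT) = (136−91.3)×10³/(8.314×354) = 44700/2943 = 15.19.
k_P/k_Q = (6.55×10^5/4.01×10^12)·exp(15.19) = 1.633×10^-7 × 3.944×10^6 = 0.644.

0.644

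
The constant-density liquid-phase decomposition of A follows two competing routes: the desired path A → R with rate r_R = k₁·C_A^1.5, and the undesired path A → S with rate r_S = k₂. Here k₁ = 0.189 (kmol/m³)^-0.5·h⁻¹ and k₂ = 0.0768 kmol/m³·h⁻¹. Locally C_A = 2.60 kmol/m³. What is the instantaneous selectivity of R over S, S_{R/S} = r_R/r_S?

10.3

S_{R/S} = r_R/r_S = (k₁·C_A^1.5)/(k₂) = (k₁/k₂)·C_A^1.5.
= (0.189×2.600^1.5) / (0.0768) = 0.7924/0.07680 = 10.3.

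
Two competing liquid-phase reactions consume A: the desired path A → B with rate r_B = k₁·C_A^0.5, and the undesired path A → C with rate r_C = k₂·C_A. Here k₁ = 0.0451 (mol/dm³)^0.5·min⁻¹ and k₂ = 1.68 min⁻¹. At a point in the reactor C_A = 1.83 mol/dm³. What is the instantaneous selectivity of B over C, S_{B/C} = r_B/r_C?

0.0198

S_{B/C} = r_B/r_C = (k₁·C_A^0.5)/(k₂·C_A) = (k₁/k₂)·C_A^-0.5.
= (0.0451×1.830^0.5) / (1.68×1.830) = 0.06101/3.074 = 0.0198.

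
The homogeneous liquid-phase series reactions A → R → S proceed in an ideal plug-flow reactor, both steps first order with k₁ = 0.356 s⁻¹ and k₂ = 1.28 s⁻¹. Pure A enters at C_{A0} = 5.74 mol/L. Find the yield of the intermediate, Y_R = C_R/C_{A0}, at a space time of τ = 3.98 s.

Solving the coupled first-order balances gives C_R(τ) = [k₁/(k₂−k₁)]·C_{A0}·(e^(−k₁τ) − e^(−k₂τ)).
e^(−k₁τ) = e^(−0.356×3.98) = e^(−1.417) = 0.2425; e^(−k₂τ) = e^(−5.094) = 0.006131.
C_R = 0.356×5.74/(1.28−0.356) × (0.2425−0.006131) = 2.212×0.2363 = 0.5227 mol/L.
Y_R = C_R/C_{A0} = 0.5227/5.74 = 0.0911.

0.0911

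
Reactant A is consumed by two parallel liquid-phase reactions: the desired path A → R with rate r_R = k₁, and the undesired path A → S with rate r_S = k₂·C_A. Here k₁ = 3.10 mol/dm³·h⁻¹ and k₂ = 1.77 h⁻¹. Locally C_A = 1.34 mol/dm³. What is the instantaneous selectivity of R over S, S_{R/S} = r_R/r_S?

1.31

S_{R/S} = r_R/r_S = (k₁)/(k₂·C_A) = (k₁/k₂)·C_A⁻¹.
= (3.10) / (1.77×1.340) = 3.100/2.372 = 1.31.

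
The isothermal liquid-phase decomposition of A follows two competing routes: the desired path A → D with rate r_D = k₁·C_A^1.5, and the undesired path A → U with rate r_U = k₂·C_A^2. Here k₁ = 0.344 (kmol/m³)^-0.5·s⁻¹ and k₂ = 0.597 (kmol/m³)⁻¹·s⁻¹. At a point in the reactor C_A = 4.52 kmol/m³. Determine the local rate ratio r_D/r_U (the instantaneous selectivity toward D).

S_{D/U} = r_D/r_U = (k₁·C_A^1.5)/(k₂·C_A^2) = (k₁/k₂)·C_A^-0.5.
= (0.344×4.520^1.5) / (0.597×4.520^2) = 3.306/12.20 = 0.271.
The undesired path is higher order in A, so low C_A (CSTR or dilute feed) favours D.

0.271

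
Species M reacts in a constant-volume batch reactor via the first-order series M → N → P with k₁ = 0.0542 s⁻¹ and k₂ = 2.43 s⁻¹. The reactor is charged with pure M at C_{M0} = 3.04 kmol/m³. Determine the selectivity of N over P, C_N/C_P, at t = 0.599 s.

1.10

The intermediate concentration in a first-order A→B→C sequence is C_N = k₁C_{M0}(e^(−k₁t) − e^(−k₂t))/(k₂−k₁).
e^(−k₁t) = e^(−0.0542×0.599) = e^(−0.03247) = 0.9681; e^(−k₂t) = e^(−1.456) = 0.2333.
C_N = 0.0542×3.04/(2.43−0.0542) × (0.9681−0.2333) = 0.06935×0.7348 = 0.05096 kmol/m³.
C_M = C_{M0}e^(−k₁t) = 2.943 kmol/m³, so C_P = C_{M0}−C_M−C_N = 0.04615 kmol/m³; C_N/C_P = 1.10.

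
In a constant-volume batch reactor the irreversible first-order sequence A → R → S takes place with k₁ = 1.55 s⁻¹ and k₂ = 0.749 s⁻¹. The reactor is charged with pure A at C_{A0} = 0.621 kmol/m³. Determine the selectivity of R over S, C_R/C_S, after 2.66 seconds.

0.310

The intermediate concentration in a first-order A→B→C sequence is C_R = k₁C_{A0}(e^(−k₁t) − e^(−k₂t))/(k₂−k₁).
e^(−k₁t) = e^(−1.55×2.66) = e^(−4.123) = 0.01620; e^(−k₂t) = e^(−1.992) = 0.1364.
C_R = 1.55×0.621/(0.749−1.55) × (0.01620−0.1364) = (-1.202)×(-0.1202) = 0.1444 kmol/m³.
C_A = C_{A0}e^(−k₁t) = 0.01006 kmol/m³, so C_S = C_{A0}−C_A−C_R = 0.4665 kmol/m³; C_R/C_S = 0.310.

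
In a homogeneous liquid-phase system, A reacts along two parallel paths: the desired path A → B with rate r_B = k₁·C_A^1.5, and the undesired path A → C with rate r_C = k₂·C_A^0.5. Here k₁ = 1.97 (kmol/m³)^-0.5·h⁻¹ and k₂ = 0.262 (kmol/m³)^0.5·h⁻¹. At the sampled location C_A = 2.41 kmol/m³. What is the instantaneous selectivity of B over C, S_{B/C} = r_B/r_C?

18.1

S_{B/C} = r_B/r_C = (k₁·C_A^1.5)/(k₂·C_A^0.5) = (k₁/k₂)·C_A.
= (1.97×2.410^1.5) / (0.262×2.410^0.5) = 7.370/0.4067 = 18.1.
Since the desired path is higher order in A, keeping C_A high (PFR or concentrated feed) favours B.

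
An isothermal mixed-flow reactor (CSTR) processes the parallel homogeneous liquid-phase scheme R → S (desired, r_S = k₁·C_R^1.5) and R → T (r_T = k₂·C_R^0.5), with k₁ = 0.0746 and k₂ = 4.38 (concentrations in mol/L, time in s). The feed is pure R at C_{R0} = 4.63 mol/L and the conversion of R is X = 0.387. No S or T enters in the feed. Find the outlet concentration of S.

Exit C_R = C_{R0}(1−X) = 4.63×0.613 = 2.838 mol/L.
A CSTR operates uniformly at the exit composition, giving r_S = 0.3567 and r_T = 7.379 (each k·C_R^n at C_R = 2.838).
Fraction of consumed R going to S: r_S/(r_S+r_T) = 0.04611.
C_S = 0.04611·C_{R0}·X = 0.04611×4.63×0.387 = 0.0826 mol/L.

0.0826 mol/L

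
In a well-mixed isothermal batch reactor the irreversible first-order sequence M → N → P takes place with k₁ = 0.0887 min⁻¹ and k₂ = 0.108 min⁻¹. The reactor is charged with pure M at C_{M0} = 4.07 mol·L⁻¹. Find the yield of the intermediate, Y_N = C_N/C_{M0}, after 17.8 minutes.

0.276

The intermediate concentration in a first-order A→B→C sequence is C_N = k₁C_{M0}(e^(−k₁t) − e^(−k₂t))/(k₂−k₁).
e^(−k₁t) = e^(−0.0887×17.8) = e^(−1.579) = 0.2062; e^(−k₂t) = e^(−1.922) = 0.1463.
C_N = 0.0887×4.07/(0.108−0.0887) × (0.2062−0.1463) = 18.71×0.05995 = 1.121 mol·L⁻¹.
Y_N = C_N/C_{M0} = 1.121/4.07 = 0.276.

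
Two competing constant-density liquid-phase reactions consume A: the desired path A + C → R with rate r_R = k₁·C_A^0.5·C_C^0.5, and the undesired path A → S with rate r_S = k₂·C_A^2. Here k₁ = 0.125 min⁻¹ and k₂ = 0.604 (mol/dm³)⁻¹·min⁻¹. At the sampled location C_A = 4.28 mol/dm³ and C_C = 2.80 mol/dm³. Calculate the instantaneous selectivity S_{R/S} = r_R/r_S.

0.0391

S_{R/S} = r_R/r_S = (k₁·C_A^0.5·C_C^0.5)/(k₂·C_A^2) = (k₁/k₂)·C_A^-1.5·C_C^0.5.
= (0.125×4.280^0.5×2.800^0.5) / (0.604×4.280^2) = 0.4327/11.06 = 0.0391.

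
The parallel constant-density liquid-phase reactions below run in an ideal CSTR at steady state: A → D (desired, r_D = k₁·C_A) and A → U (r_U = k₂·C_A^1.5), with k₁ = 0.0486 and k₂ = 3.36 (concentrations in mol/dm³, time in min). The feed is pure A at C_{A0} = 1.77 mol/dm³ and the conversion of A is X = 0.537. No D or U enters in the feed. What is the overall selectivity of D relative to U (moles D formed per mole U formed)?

Exit C_A = C_{A0}(1−X) = 1.77×0.463 = 0.8195 mol/dm³.
Rates in a CSTR are evaluated at the outlet concentration: r_D = 0.0486×0.8195 = 0.03983, r_U = 3.36×0.8195^1.5 = 2.493.
Overall selectivity = C_D/C_U = r_Dτ/(r_Uτ) = r_D/r_U = 0.0160.

0.0160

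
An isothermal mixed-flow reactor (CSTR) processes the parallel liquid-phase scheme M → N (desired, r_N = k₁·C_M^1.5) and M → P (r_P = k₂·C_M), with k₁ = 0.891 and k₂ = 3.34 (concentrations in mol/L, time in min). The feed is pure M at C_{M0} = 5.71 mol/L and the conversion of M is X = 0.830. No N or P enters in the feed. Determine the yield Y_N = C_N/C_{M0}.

0.173

Exit C_M = C_{M0}(1−X) = 5.71×0.170 = 0.9707 mol/L.
Rates in a CSTR are evaluated at the outlet concentration: r_N = 0.891×0.9707^1.5 = 0.8521, r_P = 3.34×0.9707 = 3.242.
Fraction of consumed M going to N: r_N/(r_N+r_P) = 0.2081.
C_N = 0.2081·C_{M0}·X = 0.2081×5.71×0.830 = 0.986 mol/L; Y_N = C_N/C_{M0} = 0.173.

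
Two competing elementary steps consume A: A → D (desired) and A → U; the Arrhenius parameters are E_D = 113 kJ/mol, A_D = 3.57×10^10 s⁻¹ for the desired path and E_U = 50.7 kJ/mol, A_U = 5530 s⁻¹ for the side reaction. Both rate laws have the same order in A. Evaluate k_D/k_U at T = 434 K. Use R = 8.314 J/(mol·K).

Since both paths have the same order in A, the concentration cancels and S_{D/U} = k_D/k_U = (A_D/A_U)·exp[(E_U−E_D)/(RT)].
(E_U−E_D)/(RT) = (50.7−113)×10³/(8.314×434) = -62300/3608 = -17.27.
k_D/k_U = (3.57×10^10/5530)·exp(-17.27) = 6.456×10^6 × 3.173×10^-8 = 0.205.
Since E_D > E_U, raising the temperature improves selectivity toward D.

0.205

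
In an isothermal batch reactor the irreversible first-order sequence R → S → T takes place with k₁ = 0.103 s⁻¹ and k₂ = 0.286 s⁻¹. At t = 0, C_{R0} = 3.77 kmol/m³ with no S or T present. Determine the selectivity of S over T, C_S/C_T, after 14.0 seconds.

For first-order series with pure R initially, C_S(t) = k₁C_{R0}/(k₂−k₁)·(e^(−k₁t) − e^(−k₂t)).
e^(−k₁t) = e^(−0.103×14.0) = e^(−1.442) = 0.2365; e^(−k₂t) = e^(−4.004) = 0.01824.
C_S = 0.103×3.77/(0.286−0.103) × (0.2365−0.01824) = 2.122×0.2182 = 0.4630 kmol/m³.
C_R = C_{R0}e^(−k₁t) = 0.8914 kmol/m³, so C_T = C_{R0}−C_R−C_S = 2.416 kmol/m³; C_S/C_T = 0.192.

0.192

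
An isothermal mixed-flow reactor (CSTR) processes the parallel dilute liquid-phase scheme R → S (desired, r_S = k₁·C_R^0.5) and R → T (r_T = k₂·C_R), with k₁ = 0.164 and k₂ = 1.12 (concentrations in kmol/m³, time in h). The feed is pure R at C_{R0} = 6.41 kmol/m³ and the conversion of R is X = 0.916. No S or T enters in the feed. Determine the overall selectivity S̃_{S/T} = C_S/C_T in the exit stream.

0.200

Exit C_R = C_{R0}(1−X) = 6.41×0.0840 = 0.5384 kmol/m³.
A CSTR operates uniformly at the exit composition, giving r_S = 0.1203 and r_T = 0.6031 (each k·C_R^n at C_R = 0.5384).
Overall selectivity = C_S/C_T = r_Sτ/(r_Tτ) = r_S/r_T = 0.200.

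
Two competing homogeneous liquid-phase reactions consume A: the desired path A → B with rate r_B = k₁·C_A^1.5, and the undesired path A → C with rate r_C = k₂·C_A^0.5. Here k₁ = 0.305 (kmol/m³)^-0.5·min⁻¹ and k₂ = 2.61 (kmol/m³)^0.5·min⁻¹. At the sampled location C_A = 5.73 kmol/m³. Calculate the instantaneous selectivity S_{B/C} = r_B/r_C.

0.670

S_{B/C} = r_B/r_C = (k₁·C_A^1.5)/(k₂·C_A^0.5) = (k₁/k₂)·C_A.
= (0.305×5.730^1.5) / (2.61×5.730^0.5) = 4.183/6.248 = 0.670.
Since the desired path is higher order in A, keeping C_A high (PFR or concentrated feed) favours B.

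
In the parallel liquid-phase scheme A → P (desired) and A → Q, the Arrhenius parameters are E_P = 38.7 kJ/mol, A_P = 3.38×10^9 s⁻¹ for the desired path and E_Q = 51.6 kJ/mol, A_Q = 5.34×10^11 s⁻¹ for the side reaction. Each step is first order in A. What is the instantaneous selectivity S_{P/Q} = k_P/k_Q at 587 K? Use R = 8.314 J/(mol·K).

Since both paths have the same order in A, the concentration cancels and S_{P/Q} = k_P/k_Q = (A_P/A_Q)·exp[(E_Q−E_P)/(RT)].
(E_Q−E_P)/(RT) = (51.6−38.7)×10³/(8.314×587) = 12900/4880 = 2.643.
k_P/k_Q = (3.38×10^9/5.34×10^11)·exp(2.643) = 0.006330 × 14.06 = 0.0890.

0.0890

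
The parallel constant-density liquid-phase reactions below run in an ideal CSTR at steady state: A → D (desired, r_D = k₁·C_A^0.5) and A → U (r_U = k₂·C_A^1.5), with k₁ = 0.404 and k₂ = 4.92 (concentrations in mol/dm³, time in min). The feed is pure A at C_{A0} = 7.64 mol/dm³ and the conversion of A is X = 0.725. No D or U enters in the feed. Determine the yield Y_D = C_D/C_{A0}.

0.0273

Exit C_A = C_{A0}(1−X) = 7.64×0.275 = 2.101 mol/dm³.
In a CSTR the entire volume is at exit conditions, so r_D = 0.404×2.101^0.5 = 0.5856 and r_U = 4.92×2.101^1.5 = 14.98.
Fraction of consumed A going to D: r_D/(r_D+r_U) = 0.03761.
C_D = 0.03761·C_{A0}·X = 0.03761×7.64×0.725 = 0.208 mol/dm³; Y_D = C_D/C_{A0} = 0.0273.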